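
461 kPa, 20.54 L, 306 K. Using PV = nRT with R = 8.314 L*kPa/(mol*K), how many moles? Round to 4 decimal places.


PV = nRT, solve for n = PV / (RT).
PV = 461 * 20.54 = 9468.94
RT = 8.314 * 306 = 2544.084
n = 9468.94 / 2544.084
n = 3.72194472 mol, rounded to 4 dp:

3.7219 mol


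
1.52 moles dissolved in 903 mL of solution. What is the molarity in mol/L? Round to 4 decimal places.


Convert volume to liters: V_L = V_mL / 1000.
V_L = 903 / 1000 = 0.903 L
M = n / V_L = 1.52 / 0.903
M = 1.68327796 mol/L, rounded to 4 dp:

1.6833 mol/L


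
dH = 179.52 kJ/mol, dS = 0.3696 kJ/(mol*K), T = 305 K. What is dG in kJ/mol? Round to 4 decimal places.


Gibbs: dG = dH - T*dS (consistent units, dS already in kJ/(mol*K)).
T*dS = 305 * 0.3696 = 112.728
dG = 179.52 - (112.728)
dG = 66.792 kJ/mol, rounded to 4 dp:

66.7920 kJ/mol


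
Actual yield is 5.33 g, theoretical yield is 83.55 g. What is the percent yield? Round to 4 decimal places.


% yield = 100 * actual / theoretical
% yield = 100 * 5.33 / 83.55
% yield = 6.37941352 %, rounded to 4 dp:

6.3794 %


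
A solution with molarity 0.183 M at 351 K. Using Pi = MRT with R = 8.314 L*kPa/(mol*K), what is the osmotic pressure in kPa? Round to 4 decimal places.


Osmotic pressure (van't Hoff): Pi = M*R*T.
RT = 8.314 * 351 = 2918.214
Pi = 0.183 * 2918.214
Pi = 534.033162 kPa, rounded to 4 dp:

534.0332 kPa


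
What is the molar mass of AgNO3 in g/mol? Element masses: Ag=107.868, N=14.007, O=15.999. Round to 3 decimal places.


M = sum(count * atomic_mass) over atoms.
M = 1*107.868 + 1*14.007 + 3*15.999
M = 107.868 + 14.007 + 47.997
M = 169.872 g/mol, rounded to 3 dp:

169.872 g/mol


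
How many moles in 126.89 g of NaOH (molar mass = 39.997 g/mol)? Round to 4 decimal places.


n = mass / M
n = 126.89 / 39.997
n = 3.17248794 mol, rounded to 4 dp:

3.1725 mol


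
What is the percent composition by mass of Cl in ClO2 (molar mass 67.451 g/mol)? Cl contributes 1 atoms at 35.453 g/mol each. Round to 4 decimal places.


pct = 100 * (n_elem * M_elem) / M_total
mass_contribution = 1 * 35.453 = 35.453 g/mol
pct = 100 * 35.453 / 67.451
pct = 52.56111844 %, rounded to 4 dp:

52.5611 %


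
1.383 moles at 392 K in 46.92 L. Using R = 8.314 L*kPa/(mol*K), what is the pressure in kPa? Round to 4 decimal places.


PV = nRT, solve for P = nRT / V.
nRT = 1.383 * 8.314 * 392 = 4507.3187
P = 4507.3187 / 46.92
P = 96.06391091 kPa, rounded to 4 dp:

96.0639 kPa


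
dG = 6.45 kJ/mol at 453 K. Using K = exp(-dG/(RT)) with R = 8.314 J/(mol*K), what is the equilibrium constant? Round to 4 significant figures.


dG is in kJ/mol; multiply by 1000 to match R in J/(mol*K).
RT = 8.314 * 453 = 3766.242 J/mol
exponent = -dG*1000 / (RT) = -(6.45*1000) / 3766.242 = -1.71258246
K = exp(-1.71258246)
K = 0.18039932, rounded to 4 significant figures:

0.1804


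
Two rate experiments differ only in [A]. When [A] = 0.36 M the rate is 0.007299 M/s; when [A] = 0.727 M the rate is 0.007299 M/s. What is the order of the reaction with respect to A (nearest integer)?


Rate is proportional to [A]^n, so rate2/rate1 = ([A]2/[A]1)^n. Take logs to solve for n.
rate2/rate1 = 0.007299 / 0.007299 = 1.0
[A]2/[A]1 = 0.727 / 0.36 = 2.0194
n = ln(1.0) / ln(2.0194) = 0.0
Nearest integer order:

0


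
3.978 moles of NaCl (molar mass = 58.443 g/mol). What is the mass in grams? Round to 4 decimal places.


mass = n * M
mass = 3.978 * 58.443
mass = 232.486254 g, rounded to 4 dp:

232.4863 g


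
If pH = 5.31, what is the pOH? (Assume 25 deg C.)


At 25 deg C, pH + pOH = 14.
pOH = 14 - pH = 14 - 5.31
pOH = 8.69:

8.69


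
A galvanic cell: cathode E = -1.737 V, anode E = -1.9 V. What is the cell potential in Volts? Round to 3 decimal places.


Standard cell potential: E_cell = E_cathode - E_anode.
E_cell = -1.737 - (-1.9)
E_cell = 0.163 V, rounded to 3 dp:

0.163 V


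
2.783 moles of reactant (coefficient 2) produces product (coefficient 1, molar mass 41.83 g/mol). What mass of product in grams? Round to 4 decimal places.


Use the coefficient ratio to convert reactant moles to product moles, then multiply by the product's molar mass.
moles_P = moles_R * (coeff_P / coeff_R) = 2.783 * (1/2) = 1.3915
mass_P = moles_P * M_P = 1.3915 * 41.83
mass_P = 58.206445 g, rounded to 4 dp:

58.2064 g


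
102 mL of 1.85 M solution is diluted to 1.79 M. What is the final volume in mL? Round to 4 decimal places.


Dilution: M1*V1 = M2*V2, solve for V2.
V2 = M1*V1 / M2
V2 = 1.85 * 102 / 1.79
V2 = 188.7 / 1.79
V2 = 105.41899441 mL, rounded to 4 dp:

105.4190 mL


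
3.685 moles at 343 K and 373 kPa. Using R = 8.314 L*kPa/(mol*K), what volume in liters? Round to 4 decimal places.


PV = nRT, solve for V = nRT / P.
nRT = 3.685 * 8.314 * 343 = 10508.5219
V = 10508.5219 / 373
V = 28.17298097 L, rounded to 4 dp:

28.1730 L


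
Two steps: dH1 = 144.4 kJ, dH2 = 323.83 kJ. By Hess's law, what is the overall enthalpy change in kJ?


Hess's law: enthalpy is a state function, so add the step enthalpies.
dH_total = dH1 + dH2 = 144.4 + (323.83)
dH_total = 468.23 kJ:

468.23 kJ


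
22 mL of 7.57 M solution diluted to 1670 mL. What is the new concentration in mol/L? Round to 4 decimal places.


Dilution: M1*V1 = M2*V2, solve for M2.
M2 = M1*V1 / V2
M2 = 7.57 * 22 / 1670
M2 = 166.54 / 1670
M2 = 0.09972455 mol/L, rounded to 4 dp:

0.0997 mol/L


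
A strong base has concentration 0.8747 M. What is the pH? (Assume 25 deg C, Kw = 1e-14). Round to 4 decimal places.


A strong base dissociates completely, so [OH-] equals the given concentration.
pOH = -log10([OH-]) = -log10(0.8747) = 0.058141
pH = 14 - pOH = 14 - 0.058141
pH = 13.941859, rounded to 4 dp:

13.9419


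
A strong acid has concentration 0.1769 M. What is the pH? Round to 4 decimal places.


A strong acid dissociates completely, so [H+] equals the given concentration.
pH = -log10([H+]) = -log10(0.1769)
pH = 0.75227217, rounded to 4 dp:

0.7523


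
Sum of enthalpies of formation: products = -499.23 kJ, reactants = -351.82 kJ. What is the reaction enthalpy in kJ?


dH_rxn = sum(dH_f products) - sum(dH_f reactants)
dH_rxn = -499.23 - (-351.82)
dH_rxn = -147.41 kJ:

-147.41 kJ


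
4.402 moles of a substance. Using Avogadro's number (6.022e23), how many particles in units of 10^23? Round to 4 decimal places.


N = n * NA, then divide by 1e23 for the requested units.
N / 1e23 = n * 6.022
N / 1e23 = 4.402 * 6.022
N / 1e23 = 26.508844, rounded to 4 dp:

26.5088


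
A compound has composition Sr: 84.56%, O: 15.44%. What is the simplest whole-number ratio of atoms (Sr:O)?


Assume 100 g of compound, divide each mass% by atomic mass to get moles, then normalize by the smallest to get a raw atom ratio.
Moles per 100 g: Sr: 84.56/87.62 = 0.9651, O: 15.44/15.999 = 0.9651
Raw ratio (divide by min = 0.9651): Sr: 1.0, O: 1.0
Multiply by 1 to clear fractions: Sr: 1.0 ~= 1, O: 1.0 ~= 1
Reduce by GCD to get the simplest whole-number ratio:

1:1


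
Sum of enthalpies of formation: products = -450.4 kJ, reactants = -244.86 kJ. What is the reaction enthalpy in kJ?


dH_rxn = sum(dH_f products) - sum(dH_f reactants)
dH_rxn = -450.4 - (-244.86)
dH_rxn = -205.54 kJ:

-205.54 kJ


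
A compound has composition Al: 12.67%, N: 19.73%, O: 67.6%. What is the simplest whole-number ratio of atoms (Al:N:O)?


Assume 100 g of compound, divide each mass% by atomic mass to get moles, then normalize by the smallest to get a raw atom ratio.
Moles per 100 g: Al: 12.67/26.982 = 0.4696, N: 19.73/14.007 = 1.4086, O: 67.6/15.999 = 4.2253
Raw ratio (divide by min = 0.4696): Al: 1.0, N: 3.0, O: 8.998
Multiply by 1 to clear fractions: Al: 1.0 ~= 1, N: 3.0 ~= 3, O: 8.998 ~= 9
Reduce by GCD to get the simplest whole-number ratio:

1:3:9


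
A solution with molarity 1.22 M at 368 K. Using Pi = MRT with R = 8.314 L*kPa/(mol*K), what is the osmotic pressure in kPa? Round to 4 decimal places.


Osmotic pressure (van't Hoff): Pi = M*R*T.
RT = 8.314 * 368 = 3059.552
Pi = 1.22 * 3059.552
Pi = 3732.65344 kPa, rounded to 4 dp:

3732.6534 kPa


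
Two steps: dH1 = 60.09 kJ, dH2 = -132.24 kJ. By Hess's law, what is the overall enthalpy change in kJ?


Hess's law: enthalpy is a state function, so add the step enthalpies.
dH_total = dH1 + dH2 = 60.09 + (-132.24)
dH_total = -72.15 kJ:

-72.15 kJ


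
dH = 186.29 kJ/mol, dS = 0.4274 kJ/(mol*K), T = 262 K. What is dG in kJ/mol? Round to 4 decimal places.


Gibbs: dG = dH - T*dS (consistent units, dS already in kJ/(mol*K)).
T*dS = 262 * 0.4274 = 111.9788
dG = 186.29 - (111.9788)
dG = 74.3112 kJ/mol, rounded to 4 dp:

74.3112 kJ/mol


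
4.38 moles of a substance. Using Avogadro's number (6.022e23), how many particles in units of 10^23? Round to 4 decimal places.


N = n * NA, then divide by 1e23 for the requested units.
N / 1e23 = n * 6.022
N / 1e23 = 4.38 * 6.022
N / 1e23 = 26.37636, rounded to 4 dp:

26.3764


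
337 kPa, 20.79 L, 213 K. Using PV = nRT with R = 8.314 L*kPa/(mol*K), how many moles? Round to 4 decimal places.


PV = nRT, solve for n = PV / (RT).
PV = 337 * 20.79 = 7006.23
RT = 8.314 * 213 = 1770.882
n = 7006.23 / 1770.882
n = 3.95635056 mol, rounded to 4 dp:

3.9564 mol


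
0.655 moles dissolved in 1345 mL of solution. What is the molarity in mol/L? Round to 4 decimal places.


Convert volume to liters: V_L = V_mL / 1000.
V_L = 1345 / 1000 = 1.345 L
M = n / V_L = 0.655 / 1.345
M = 0.48698885 mol/L, rounded to 4 dp:

0.4870 mol/L


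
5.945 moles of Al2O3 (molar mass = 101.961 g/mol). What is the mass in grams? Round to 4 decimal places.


mass = n * M
mass = 5.945 * 101.961
mass = 606.158145 g, rounded to 4 dp:

606.1581 g


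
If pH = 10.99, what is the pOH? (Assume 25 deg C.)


At 25 deg C, pH + pOH = 14.
pOH = 14 - pH = 14 - 10.99
pOH = 3.01:

3.01


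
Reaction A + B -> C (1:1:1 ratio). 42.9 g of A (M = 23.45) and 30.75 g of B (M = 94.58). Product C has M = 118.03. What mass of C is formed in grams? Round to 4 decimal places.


Find moles of each reactant; the smaller value is the limiting reagent in a 1:1:1 reaction, so moles_C equals moles of the limiter.
n_A = mass_A / M_A = 42.9 / 23.45 = 1.829424 mol
n_B = mass_B / M_B = 30.75 / 94.58 = 0.325122 mol
Limiting reagent: B (smaller), n_limiting = 0.325122 mol
mass_C = n_limiting * M_C = 0.325122 * 118.03
mass_C = 38.37414966 g, rounded to 4 dp:

38.3741 g


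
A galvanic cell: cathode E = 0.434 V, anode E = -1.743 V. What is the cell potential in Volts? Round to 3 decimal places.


Standard cell potential: E_cell = E_cathode - E_anode.
E_cell = 0.434 - (-1.743)
E_cell = 2.177 V, rounded to 3 dp:

2.177 V


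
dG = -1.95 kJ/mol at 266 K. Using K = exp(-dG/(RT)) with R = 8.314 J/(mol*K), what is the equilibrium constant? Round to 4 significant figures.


dG is in kJ/mol; multiply by 1000 to match R in J/(mol*K).
RT = 8.314 * 266 = 2211.524 J/mol
exponent = -dG*1000 / (RT) = -(-1.95*1000) / 2211.524 = 0.8817449
K = exp(0.8817449)
K = 2.4151102, rounded to 4 significant figures:

2.415


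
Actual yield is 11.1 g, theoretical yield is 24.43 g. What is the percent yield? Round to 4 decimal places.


% yield = 100 * actual / theoretical
% yield = 100 * 11.1 / 24.43
% yield = 45.43593942 %, rounded to 4 dp:

45.4359 %


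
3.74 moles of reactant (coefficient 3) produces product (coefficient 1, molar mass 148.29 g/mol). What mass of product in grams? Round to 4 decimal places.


Use the coefficient ratio to convert reactant moles to product moles, then multiply by the product's molar mass.
moles_P = moles_R * (coeff_P / coeff_R) = 3.74 * (1/3) = 1.246667
mass_P = moles_P * M_P = 1.246667 * 148.29
mass_P = 184.86824943 g, rounded to 4 dp:

184.8682 g


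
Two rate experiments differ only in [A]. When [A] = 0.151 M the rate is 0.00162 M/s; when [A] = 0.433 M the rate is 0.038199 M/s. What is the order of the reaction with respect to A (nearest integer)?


Rate is proportional to [A]^n, so rate2/rate1 = ([A]2/[A]1)^n. Take logs to solve for n.
rate2/rate1 = 0.038199 / 0.00162 = 23.5796
[A]2/[A]1 = 0.433 / 0.151 = 2.8675
n = ln(23.5796) / ln(2.8675) = 3.0
Nearest integer order:

3


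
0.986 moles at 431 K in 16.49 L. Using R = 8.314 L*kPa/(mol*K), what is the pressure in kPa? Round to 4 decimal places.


PV = nRT, solve for P = nRT / V.
nRT = 0.986 * 8.314 * 431 = 3533.1673
P = 3533.1673 / 16.49
P = 214.26120679 kPa, rounded to 4 dp:

214.2612 kPa


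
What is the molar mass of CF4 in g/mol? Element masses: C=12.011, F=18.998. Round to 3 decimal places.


M = sum(count * atomic_mass) over atoms.
M = 1*12.011 + 4*18.998
M = 12.011 + 75.992
M = 88.003 g/mol, rounded to 3 dp:

88.003 g/mol


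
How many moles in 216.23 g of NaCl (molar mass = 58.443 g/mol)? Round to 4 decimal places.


n = mass / M
n = 216.23 / 58.443
n = 3.69984429 mol, rounded to 4 dp:

3.6998 mol


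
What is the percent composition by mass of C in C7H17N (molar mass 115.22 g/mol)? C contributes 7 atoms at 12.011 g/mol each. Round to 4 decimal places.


pct = 100 * (n_elem * M_elem) / M_total
mass_contribution = 7 * 12.011 = 84.077 g/mol
pct = 100 * 84.077 / 115.22
pct = 72.9708384 %, rounded to 4 dp:

72.9708 %


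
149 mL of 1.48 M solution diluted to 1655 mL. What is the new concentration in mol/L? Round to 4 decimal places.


Dilution: M1*V1 = M2*V2, solve for M2.
M2 = M1*V1 / V2
M2 = 1.48 * 149 / 1655
M2 = 220.52 / 1655
M2 = 0.13324471 mol/L, rounded to 4 dp:

0.1332 mol/L


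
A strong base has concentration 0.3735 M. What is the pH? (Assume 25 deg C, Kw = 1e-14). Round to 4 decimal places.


A strong base dissociates completely, so [OH-] equals the given concentration.
pOH = -log10([OH-]) = -log10(0.3735) = 0.427709
pH = 14 - pOH = 14 - 0.427709
pH = 13.572291, rounded to 4 dp:

13.5723


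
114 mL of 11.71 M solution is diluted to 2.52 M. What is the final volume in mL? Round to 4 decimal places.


Dilution: M1*V1 = M2*V2, solve for V2.
V2 = M1*V1 / M2
V2 = 11.71 * 114 / 2.52
V2 = 1334.94 / 2.52
V2 = 529.73809524 mL, rounded to 4 dp:

529.7381 mL


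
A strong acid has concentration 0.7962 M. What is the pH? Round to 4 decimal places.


A strong acid dissociates completely, so [H+] equals the given concentration.
pH = -log10([H+]) = -log10(0.7962)
pH = 0.09897783, rounded to 4 dp:

0.0990


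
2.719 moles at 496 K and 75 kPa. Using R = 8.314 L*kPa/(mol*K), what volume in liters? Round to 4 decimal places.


PV = nRT, solve for V = nRT / P.
nRT = 2.719 * 8.314 * 496 = 11212.4599
V = 11212.4599 / 75
V = 149.49946533 L, rounded to 4 dp:

149.4995 L


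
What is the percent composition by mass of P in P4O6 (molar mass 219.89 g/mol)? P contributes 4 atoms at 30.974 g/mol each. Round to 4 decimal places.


pct = 100 * (n_elem * M_elem) / M_total
mass_contribution = 4 * 30.974 = 123.896 g/mol
pct = 100 * 123.896 / 219.89
pct = 56.3445359 %, rounded to 4 dp:

56.3445 %


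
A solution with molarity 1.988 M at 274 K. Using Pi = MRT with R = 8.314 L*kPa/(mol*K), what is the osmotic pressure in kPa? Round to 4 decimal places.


Osmotic pressure (van't Hoff): Pi = M*R*T.
RT = 8.314 * 274 = 2278.036
Pi = 1.988 * 2278.036
Pi = 4528.735568 kPa, rounded to 4 dp:

4528.7356 kPa


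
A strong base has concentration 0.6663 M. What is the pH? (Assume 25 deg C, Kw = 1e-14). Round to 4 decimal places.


A strong base dissociates completely, so [OH-] equals the given concentration.
pOH = -log10([OH-]) = -log10(0.6663) = 0.17633
pH = 14 - pOH = 14 - 0.17633
pH = 13.82367, rounded to 4 dp:

13.8237


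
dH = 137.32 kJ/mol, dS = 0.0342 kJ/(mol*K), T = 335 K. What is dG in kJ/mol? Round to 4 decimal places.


Gibbs: dG = dH - T*dS (consistent units, dS already in kJ/(mol*K)).
T*dS = 335 * 0.0342 = 11.457
dG = 137.32 - (11.457)
dG = 125.863 kJ/mol, rounded to 4 dp:

125.8630 kJ/mol


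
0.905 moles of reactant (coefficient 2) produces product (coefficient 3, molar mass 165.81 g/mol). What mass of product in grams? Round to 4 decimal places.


Use the coefficient ratio to convert reactant moles to product moles, then multiply by the product's molar mass.
moles_P = moles_R * (coeff_P / coeff_R) = 0.905 * (3/2) = 1.3575
mass_P = moles_P * M_P = 1.3575 * 165.81
mass_P = 225.087075 g, rounded to 4 dp:

225.0871 g


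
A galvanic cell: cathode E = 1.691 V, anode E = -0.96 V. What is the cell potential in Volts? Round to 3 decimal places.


Standard cell potential: E_cell = E_cathode - E_anode.
E_cell = 1.691 - (-0.96)
E_cell = 2.651 V, rounded to 3 dp:

2.651 V


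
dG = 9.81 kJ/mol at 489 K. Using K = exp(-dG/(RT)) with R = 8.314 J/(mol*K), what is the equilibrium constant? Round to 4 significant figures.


dG is in kJ/mol; multiply by 1000 to match R in J/(mol*K).
RT = 8.314 * 489 = 4065.546 J/mol
exponent = -dG*1000 / (RT) = -(9.81*1000) / 4065.546 = -2.41296003
K = exp(-2.41296003)
K = 0.089549832, rounded to 4 significant figures:

0.08955


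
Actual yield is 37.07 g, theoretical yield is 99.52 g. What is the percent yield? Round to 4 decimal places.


% yield = 100 * actual / theoretical
% yield = 100 * 37.07 / 99.52
% yield = 37.24879421 %, rounded to 4 dp:

37.2488 %


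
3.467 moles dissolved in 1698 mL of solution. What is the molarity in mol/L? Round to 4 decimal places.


Convert volume to liters: V_L = V_mL / 1000.
V_L = 1698 / 1000 = 1.698 L
M = n / V_L = 3.467 / 1.698
M = 2.0418139 mol/L, rounded to 4 dp:

2.0418 mol/L


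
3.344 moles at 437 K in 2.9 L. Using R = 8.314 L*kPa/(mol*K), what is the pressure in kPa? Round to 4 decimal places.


PV = nRT, solve for P = nRT / V.
nRT = 3.344 * 8.314 * 437 = 12149.481
P = 12149.481 / 2.9
P = 4189.4762069 kPa, rounded to 4 dp:

4189.4762 kPa


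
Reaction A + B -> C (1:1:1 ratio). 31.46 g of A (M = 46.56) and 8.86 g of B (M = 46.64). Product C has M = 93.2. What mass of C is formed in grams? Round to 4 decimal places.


Find moles of each reactant; the smaller value is the limiting reagent in a 1:1:1 reaction, so moles_C equals moles of the limiter.
n_A = mass_A / M_A = 31.46 / 46.56 = 0.675687 mol
n_B = mass_B / M_B = 8.86 / 46.64 = 0.189966 mol
Limiting reagent: B (smaller), n_limiting = 0.189966 mol
mass_C = n_limiting * M_C = 0.189966 * 93.2
mass_C = 17.7048312 g, rounded to 4 dp:

17.7048 g


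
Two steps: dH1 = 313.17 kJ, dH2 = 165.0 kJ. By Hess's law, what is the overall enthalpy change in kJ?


Hess's law: enthalpy is a state function, so add the step enthalpies.
dH_total = dH1 + dH2 = 313.17 + (165.0)
dH_total = 478.17 kJ:

478.17 kJ


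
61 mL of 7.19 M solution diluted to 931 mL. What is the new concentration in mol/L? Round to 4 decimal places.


Dilution: M1*V1 = M2*V2, solve for M2.
M2 = M1*V1 / V2
M2 = 7.19 * 61 / 931
M2 = 438.59 / 931
M2 = 0.4710956 mol/L, rounded to 4 dp:

0.4711 mol/L


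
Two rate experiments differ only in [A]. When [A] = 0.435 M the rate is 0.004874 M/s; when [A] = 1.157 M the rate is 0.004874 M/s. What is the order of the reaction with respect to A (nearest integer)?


Rate is proportional to [A]^n, so rate2/rate1 = ([A]2/[A]1)^n. Take logs to solve for n.
rate2/rate1 = 0.004874 / 0.004874 = 1.0
[A]2/[A]1 = 1.157 / 0.435 = 2.6598
n = ln(1.0) / ln(2.6598) = 0.0
Nearest integer order:

0


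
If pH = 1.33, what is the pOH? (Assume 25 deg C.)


At 25 deg C, pH + pOH = 14.
pOH = 14 - pH = 14 - 1.33
pOH = 12.67:

12.67


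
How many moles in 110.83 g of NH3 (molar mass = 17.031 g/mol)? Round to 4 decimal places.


n = mass / M
n = 110.83 / 17.031
n = 6.50754506 mol, rounded to 4 dp:

6.5075 mol


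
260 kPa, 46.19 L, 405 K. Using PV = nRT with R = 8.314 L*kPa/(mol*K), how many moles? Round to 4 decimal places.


PV = nRT, solve for n = PV / (RT).
PV = 260 * 46.19 = 12009.4
RT = 8.314 * 405 = 3367.17
n = 12009.4 / 3367.17
n = 3.56661529 mol, rounded to 4 dp:

3.5666 mol


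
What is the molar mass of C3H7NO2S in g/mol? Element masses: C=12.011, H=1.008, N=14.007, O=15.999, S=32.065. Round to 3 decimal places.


M = sum(count * atomic_mass) over atoms.
M = 3*12.011 + 7*1.008 + 1*14.007 + 2*15.999 + 1*32.065
M = 36.033 + 7.056 + 14.007 + 31.998 + 32.065
M = 121.159 g/mol, rounded to 3 dp:

121.159 g/mol


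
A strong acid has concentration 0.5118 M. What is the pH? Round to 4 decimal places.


A strong acid dissociates completely, so [H+] equals the given concentration.
pH = -log10([H+]) = -log10(0.5118)
pH = 0.29089972, rounded to 4 dp:

0.2909


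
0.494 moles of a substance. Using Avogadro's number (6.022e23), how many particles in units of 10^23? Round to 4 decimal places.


N = n * NA, then divide by 1e23 for the requested units.
N / 1e23 = n * 6.022
N / 1e23 = 0.494 * 6.022
N / 1e23 = 2.974868, rounded to 4 dp:

2.9749


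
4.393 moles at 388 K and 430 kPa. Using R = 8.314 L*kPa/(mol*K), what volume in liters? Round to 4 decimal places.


PV = nRT, solve for V = nRT / P.
nRT = 4.393 * 8.314 * 388 = 14171.08
V = 14171.08 / 430
V = 32.956 L, rounded to 4 dp:

32.9560 L


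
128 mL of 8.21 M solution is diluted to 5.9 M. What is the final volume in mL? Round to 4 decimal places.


Dilution: M1*V1 = M2*V2, solve for V2.
V2 = M1*V1 / M2
V2 = 8.21 * 128 / 5.9
V2 = 1050.88 / 5.9
V2 = 178.11525424 mL, rounded to 4 dp:

178.1153 mL


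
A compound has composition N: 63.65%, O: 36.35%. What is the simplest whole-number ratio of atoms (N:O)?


Assume 100 g of compound, divide each mass% by atomic mass to get moles, then normalize by the smallest to get a raw atom ratio.
Moles per 100 g: N: 63.65/14.007 = 4.5442, O: 36.35/15.999 = 2.272
Raw ratio (divide by min = 2.272): N: 2.0, O: 1.0
Multiply by 1 to clear fractions: N: 2.0 ~= 2, O: 1.0 ~= 1
Reduce by GCD to get the simplest whole-number ratio:

2:1


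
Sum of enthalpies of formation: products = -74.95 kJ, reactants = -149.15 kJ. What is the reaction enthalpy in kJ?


dH_rxn = sum(dH_f products) - sum(dH_f reactants)
dH_rxn = -74.95 - (-149.15)
dH_rxn = 74.2 kJ:

74.20 kJ


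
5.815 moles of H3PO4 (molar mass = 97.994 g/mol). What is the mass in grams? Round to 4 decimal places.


mass = n * M
mass = 5.815 * 97.994
mass = 569.83511 g, rounded to 4 dp:

569.8351 g


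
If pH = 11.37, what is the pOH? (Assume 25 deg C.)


At 25 deg C, pH + pOH = 14.
pOH = 14 - pH = 14 - 11.37
pOH = 2.63:

2.63


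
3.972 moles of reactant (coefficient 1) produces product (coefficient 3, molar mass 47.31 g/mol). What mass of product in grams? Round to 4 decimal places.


Use the coefficient ratio to convert reactant moles to product moles, then multiply by the product's molar mass.
moles_P = moles_R * (coeff_P / coeff_R) = 3.972 * (3/1) = 11.916
mass_P = moles_P * M_P = 11.916 * 47.31
mass_P = 563.74596 g, rounded to 4 dp:

563.7460 g


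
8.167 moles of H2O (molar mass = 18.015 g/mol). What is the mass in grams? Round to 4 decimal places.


mass = n * M
mass = 8.167 * 18.015
mass = 147.128505 g, rounded to 4 dp:

147.1285 g


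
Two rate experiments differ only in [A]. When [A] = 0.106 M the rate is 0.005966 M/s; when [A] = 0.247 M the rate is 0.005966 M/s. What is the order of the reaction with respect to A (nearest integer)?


Rate is proportional to [A]^n, so rate2/rate1 = ([A]2/[A]1)^n. Take logs to solve for n.
rate2/rate1 = 0.005966 / 0.005966 = 1.0
[A]2/[A]1 = 0.247 / 0.106 = 2.3302
n = ln(1.0) / ln(2.3302) = 0.0
Nearest integer order:

0


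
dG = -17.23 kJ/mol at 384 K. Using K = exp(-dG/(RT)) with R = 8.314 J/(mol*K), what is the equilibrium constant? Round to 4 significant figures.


dG is in kJ/mol; multiply by 1000 to match R in J/(mol*K).
RT = 8.314 * 384 = 3192.576 J/mol
exponent = -dG*1000 / (RT) = -(-17.23*1000) / 3192.576 = 5.3968958
K = exp(5.3968958)
K = 220.72019, rounded to 4 significant figures:

220.7


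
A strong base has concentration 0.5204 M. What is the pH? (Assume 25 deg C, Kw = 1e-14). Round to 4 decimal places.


A strong base dissociates completely, so [OH-] equals the given concentration.
pOH = -log10([OH-]) = -log10(0.5204) = 0.283663
pH = 14 - pOH = 14 - 0.283663
pH = 13.716337, rounded to 4 dp:

13.7163


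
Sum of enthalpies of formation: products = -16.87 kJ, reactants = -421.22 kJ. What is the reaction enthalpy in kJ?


dH_rxn = sum(dH_f products) - sum(dH_f reactants)
dH_rxn = -16.87 - (-421.22)
dH_rxn = 404.35 kJ:

404.35 kJ


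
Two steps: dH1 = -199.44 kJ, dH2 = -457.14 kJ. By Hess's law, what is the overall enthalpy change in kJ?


Hess's law: enthalpy is a state function, so add the step enthalpies.
dH_total = dH1 + dH2 = -199.44 + (-457.14)
dH_total = -656.58 kJ:

-656.58 kJ


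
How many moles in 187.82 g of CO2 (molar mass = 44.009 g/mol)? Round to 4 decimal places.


n = mass / M
n = 187.82 / 44.009
n = 4.26776341 mol, rounded to 4 dp:

4.2678 mol


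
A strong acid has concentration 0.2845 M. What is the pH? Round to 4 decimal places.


A strong acid dissociates completely, so [H+] equals the given concentration.
pH = -log10([H+]) = -log10(0.2845)
pH = 0.54591773, rounded to 4 dp:

0.5459


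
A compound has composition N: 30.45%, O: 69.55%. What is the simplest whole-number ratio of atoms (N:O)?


Assume 100 g of compound, divide each mass% by atomic mass to get moles, then normalize by the smallest to get a raw atom ratio.
Moles per 100 g: N: 30.45/14.007 = 2.1739, O: 69.55/15.999 = 4.3471
Raw ratio (divide by min = 2.1739): N: 1.0, O: 2.0
Multiply by 1 to clear fractions: N: 1.0 ~= 1, O: 2.0 ~= 2
Reduce by GCD to get the simplest whole-number ratio:

1:2


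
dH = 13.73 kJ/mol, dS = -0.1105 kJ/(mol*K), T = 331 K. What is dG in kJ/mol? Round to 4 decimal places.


Gibbs: dG = dH - T*dS (consistent units, dS already in kJ/(mol*K)).
T*dS = 331 * -0.1105 = -36.5755
dG = 13.73 - (-36.5755)
dG = 50.3055 kJ/mol, rounded to 4 dp:

50.3055 kJ/mol


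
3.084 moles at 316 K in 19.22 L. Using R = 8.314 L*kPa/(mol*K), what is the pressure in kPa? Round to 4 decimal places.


PV = nRT, solve for P = nRT / V.
nRT = 3.084 * 8.314 * 316 = 8102.3588
P = 8102.3588 / 19.22
P = 421.55873049 kPa, rounded to 4 dp:

421.5587 kPa


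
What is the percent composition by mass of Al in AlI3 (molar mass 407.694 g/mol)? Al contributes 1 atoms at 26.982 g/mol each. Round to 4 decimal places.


pct = 100 * (n_elem * M_elem) / M_total
mass_contribution = 1 * 26.982 = 26.982 g/mol
pct = 100 * 26.982 / 407.694
pct = 6.61819894 %, rounded to 4 dp:

6.6182 %


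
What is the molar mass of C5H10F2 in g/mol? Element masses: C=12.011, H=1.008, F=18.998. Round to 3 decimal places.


M = sum(count * atomic_mass) over atoms.
M = 5*12.011 + 10*1.008 + 2*18.998
M = 60.055 + 10.08 + 37.996
M = 108.131 g/mol, rounded to 3 dp:

108.131 g/mol


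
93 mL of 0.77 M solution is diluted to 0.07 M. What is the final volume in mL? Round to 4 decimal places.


Dilution: M1*V1 = M2*V2, solve for V2.
V2 = M1*V1 / M2
V2 = 0.77 * 93 / 0.07
V2 = 71.61 / 0.07
V2 = 1023.0 mL, rounded to 4 dp:

1023.0000 mL


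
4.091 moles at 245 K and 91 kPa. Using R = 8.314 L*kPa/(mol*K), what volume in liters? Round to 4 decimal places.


PV = nRT, solve for V = nRT / P.
nRT = 4.091 * 8.314 * 245 = 8333.0806
V = 8333.0806 / 91
V = 91.57231429 L, rounded to 4 dp:

91.5723 L


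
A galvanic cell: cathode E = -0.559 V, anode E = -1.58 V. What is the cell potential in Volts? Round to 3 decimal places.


Standard cell potential: E_cell = E_cathode - E_anode.
E_cell = -0.559 - (-1.58)
E_cell = 1.021 V, rounded to 3 dp:

1.021 V


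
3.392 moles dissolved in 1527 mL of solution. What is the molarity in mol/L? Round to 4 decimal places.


Convert volume to liters: V_L = V_mL / 1000.
V_L = 1527 / 1000 = 1.527 L
M = n / V_L = 3.392 / 1.527
M = 2.22134905 mol/L, rounded to 4 dp:

2.2213 mol/L


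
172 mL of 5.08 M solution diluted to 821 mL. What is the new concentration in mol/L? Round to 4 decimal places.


Dilution: M1*V1 = M2*V2, solve for M2.
M2 = M1*V1 / V2
M2 = 5.08 * 172 / 821
M2 = 873.76 / 821
M2 = 1.06426309 mol/L, rounded to 4 dp:

1.0643 mol/L


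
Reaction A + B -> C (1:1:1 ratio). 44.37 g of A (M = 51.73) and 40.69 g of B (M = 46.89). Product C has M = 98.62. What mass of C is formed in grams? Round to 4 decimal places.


Find moles of each reactant; the smaller value is the limiting reagent in a 1:1:1 reaction, so moles_C equals moles of the limiter.
n_A = mass_A / M_A = 44.37 / 51.73 = 0.857723 mol
n_B = mass_B / M_B = 40.69 / 46.89 = 0.867776 mol
Limiting reagent: A (smaller), n_limiting = 0.857723 mol
mass_C = n_limiting * M_C = 0.857723 * 98.62
mass_C = 84.58864226 g, rounded to 4 dp:

84.5886 g


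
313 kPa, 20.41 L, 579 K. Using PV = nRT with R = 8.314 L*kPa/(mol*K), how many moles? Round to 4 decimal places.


PV = nRT, solve for n = PV / (RT).
PV = 313 * 20.41 = 6388.33
RT = 8.314 * 579 = 4813.806
n = 6388.33 / 4813.806
n = 1.32708505 mol, rounded to 4 dp:

1.3271 mol


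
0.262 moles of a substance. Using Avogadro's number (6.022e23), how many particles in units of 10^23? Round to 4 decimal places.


N = n * NA, then divide by 1e23 for the requested units.
N / 1e23 = n * 6.022
N / 1e23 = 0.262 * 6.022
N / 1e23 = 1.577764, rounded to 4 dp:

1.5778


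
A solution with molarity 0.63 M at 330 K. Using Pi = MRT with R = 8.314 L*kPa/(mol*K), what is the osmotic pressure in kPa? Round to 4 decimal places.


Osmotic pressure (van't Hoff): Pi = M*R*T.
RT = 8.314 * 330 = 2743.62
Pi = 0.63 * 2743.62
Pi = 1728.4806 kPa, rounded to 4 dp:

1728.4806 kPa


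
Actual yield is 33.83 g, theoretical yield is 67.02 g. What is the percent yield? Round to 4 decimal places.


% yield = 100 * actual / theoretical
% yield = 100 * 33.83 / 67.02
% yield = 50.47746941 %, rounded to 4 dp:

50.4775 %


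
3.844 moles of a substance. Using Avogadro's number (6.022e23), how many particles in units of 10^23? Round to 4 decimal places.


N = n * NA, then divide by 1e23 for the requested units.
N / 1e23 = n * 6.022
N / 1e23 = 3.844 * 6.022
N / 1e23 = 23.148568, rounded to 4 dp:

23.1486


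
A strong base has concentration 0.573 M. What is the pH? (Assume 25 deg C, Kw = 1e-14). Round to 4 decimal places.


A strong base dissociates completely, so [OH-] equals the given concentration.
pOH = -log10([OH-]) = -log10(0.573) = 0.241845
pH = 14 - pOH = 14 - 0.241845
pH = 13.758155, rounded to 4 dp:

13.7582


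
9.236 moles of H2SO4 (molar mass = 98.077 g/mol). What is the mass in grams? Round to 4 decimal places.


mass = n * M
mass = 9.236 * 98.077
mass = 905.839172 g, rounded to 4 dp:

905.8392 g


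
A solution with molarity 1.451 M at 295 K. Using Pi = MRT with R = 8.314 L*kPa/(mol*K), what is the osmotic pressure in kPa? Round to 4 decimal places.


Osmotic pressure (van't Hoff): Pi = M*R*T.
RT = 8.314 * 295 = 2452.63
Pi = 1.451 * 2452.63
Pi = 3558.76613 kPa, rounded to 4 dp:

3558.7661 kPa


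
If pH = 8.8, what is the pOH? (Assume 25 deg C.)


At 25 deg C, pH + pOH = 14.
pOH = 14 - pH = 14 - 8.8
pOH = 5.2:

5.20


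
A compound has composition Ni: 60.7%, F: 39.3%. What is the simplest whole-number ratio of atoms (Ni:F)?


Assume 100 g of compound, divide each mass% by atomic mass to get moles, then normalize by the smallest to get a raw atom ratio.
Moles per 100 g: Ni: 60.7/58.693 = 1.0342, F: 39.3/18.998 = 2.0686
Raw ratio (divide by min = 1.0342): Ni: 1.0, F: 2.0
Multiply by 1 to clear fractions: Ni: 1.0 ~= 1, F: 2.0 ~= 2
Reduce by GCD to get the simplest whole-number ratio:

1:2


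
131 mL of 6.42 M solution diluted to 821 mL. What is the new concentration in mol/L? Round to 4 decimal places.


Dilution: M1*V1 = M2*V2, solve for M2.
M2 = M1*V1 / V2
M2 = 6.42 * 131 / 821
M2 = 841.02 / 821
M2 = 1.0243849 mol/L, rounded to 4 dp:

1.0244 mol/L


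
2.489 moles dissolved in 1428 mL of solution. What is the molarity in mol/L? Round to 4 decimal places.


Convert volume to liters: V_L = V_mL / 1000.
V_L = 1428 / 1000 = 1.428 L
M = n / V_L = 2.489 / 1.428
M = 1.7429972 mol/L, rounded to 4 dp:

1.7430 mol/L


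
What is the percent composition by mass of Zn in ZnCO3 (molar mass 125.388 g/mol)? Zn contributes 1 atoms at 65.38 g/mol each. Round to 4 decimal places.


pct = 100 * (n_elem * M_elem) / M_total
mass_contribution = 1 * 65.38 = 65.38 g/mol
pct = 100 * 65.38 / 125.388
pct = 52.14215076 %, rounded to 4 dp:

52.1422 %


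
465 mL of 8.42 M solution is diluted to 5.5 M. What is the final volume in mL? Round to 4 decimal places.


Dilution: M1*V1 = M2*V2, solve for V2.
V2 = M1*V1 / M2
V2 = 8.42 * 465 / 5.5
V2 = 3915.3 / 5.5
V2 = 711.87272727 mL, rounded to 4 dp:

711.8727 mL


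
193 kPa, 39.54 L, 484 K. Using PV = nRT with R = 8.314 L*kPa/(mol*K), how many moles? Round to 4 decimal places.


PV = nRT, solve for n = PV / (RT).
PV = 193 * 39.54 = 7631.22
RT = 8.314 * 484 = 4023.976
n = 7631.22 / 4023.976
n = 1.89643775 mol, rounded to 4 dp:

1.8964 mol


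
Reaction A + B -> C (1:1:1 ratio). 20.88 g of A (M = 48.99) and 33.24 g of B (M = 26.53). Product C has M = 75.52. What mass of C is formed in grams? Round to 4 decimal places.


Find moles of each reactant; the smaller value is the limiting reagent in a 1:1:1 reaction, so moles_C equals moles of the limiter.
n_A = mass_A / M_A = 20.88 / 48.99 = 0.426209 mol
n_B = mass_B / M_B = 33.24 / 26.53 = 1.252921 mol
Limiting reagent: A (smaller), n_limiting = 0.426209 mol
mass_C = n_limiting * M_C = 0.426209 * 75.52
mass_C = 32.18730368 g, rounded to 4 dp:

32.1873 g


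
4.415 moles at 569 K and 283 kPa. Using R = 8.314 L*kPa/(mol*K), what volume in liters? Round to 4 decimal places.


PV = nRT, solve for V = nRT / P.
nRT = 4.415 * 8.314 * 569 = 20885.8904
V = 20885.8904 / 283
V = 73.80173286 L, rounded to 4 dp:

73.8017 L


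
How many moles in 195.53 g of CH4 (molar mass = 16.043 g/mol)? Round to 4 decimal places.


n = mass / M
n = 195.53 / 16.043
n = 12.1878701 mol, rounded to 4 dp:

12.1879 mol


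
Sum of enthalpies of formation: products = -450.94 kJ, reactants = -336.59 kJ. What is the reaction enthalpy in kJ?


dH_rxn = sum(dH_f products) - sum(dH_f reactants)
dH_rxn = -450.94 - (-336.59)
dH_rxn = -114.35 kJ:

-114.35 kJ


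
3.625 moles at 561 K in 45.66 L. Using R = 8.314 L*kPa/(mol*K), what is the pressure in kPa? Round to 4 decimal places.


PV = nRT, solve for P = nRT / V.
nRT = 3.625 * 8.314 * 561 = 16907.5582
P = 16907.5582 / 45.66
P = 370.29255804 kPa, rounded to 4 dp:

370.2926 kPa


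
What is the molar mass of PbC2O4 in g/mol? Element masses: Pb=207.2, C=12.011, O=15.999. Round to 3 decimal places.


M = sum(count * atomic_mass) over atoms.
M = 1*207.2 + 2*12.011 + 4*15.999
M = 207.2 + 24.022 + 63.996
M = 295.218 g/mol, rounded to 3 dp:

295.218 g/mol


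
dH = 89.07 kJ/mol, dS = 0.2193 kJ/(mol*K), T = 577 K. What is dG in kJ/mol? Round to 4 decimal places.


Gibbs: dG = dH - T*dS (consistent units, dS already in kJ/(mol*K)).
T*dS = 577 * 0.2193 = 126.5361
dG = 89.07 - (126.5361)
dG = -37.4661 kJ/mol, rounded to 4 dp:

-37.4661 kJ/mol


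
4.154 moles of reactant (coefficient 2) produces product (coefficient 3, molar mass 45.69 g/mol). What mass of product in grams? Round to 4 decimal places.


Use the coefficient ratio to convert reactant moles to product moles, then multiply by the product's molar mass.
moles_P = moles_R * (coeff_P / coeff_R) = 4.154 * (3/2) = 6.231
mass_P = moles_P * M_P = 6.231 * 45.69
mass_P = 284.69439 g, rounded to 4 dp:

284.6944 g


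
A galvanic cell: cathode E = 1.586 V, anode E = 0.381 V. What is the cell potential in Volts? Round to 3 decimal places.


Standard cell potential: E_cell = E_cathode - E_anode.
E_cell = 1.586 - (0.381)
E_cell = 1.205 V, rounded to 3 dp:

1.205 V


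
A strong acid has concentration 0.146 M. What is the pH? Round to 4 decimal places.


A strong acid dissociates completely, so [H+] equals the given concentration.
pH = -log10([H+]) = -log10(0.146)
pH = 0.83564714, rounded to 4 dp:

0.8356


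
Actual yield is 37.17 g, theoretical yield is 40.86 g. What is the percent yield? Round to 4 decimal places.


% yield = 100 * actual / theoretical
% yield = 100 * 37.17 / 40.86
% yield = 90.969163 %, rounded to 4 dp:

90.9692 %


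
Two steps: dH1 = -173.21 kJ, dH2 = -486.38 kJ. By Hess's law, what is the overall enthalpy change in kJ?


Hess's law: enthalpy is a state function, so add the step enthalpies.
dH_total = dH1 + dH2 = -173.21 + (-486.38)
dH_total = -659.59 kJ:

-659.59 kJ


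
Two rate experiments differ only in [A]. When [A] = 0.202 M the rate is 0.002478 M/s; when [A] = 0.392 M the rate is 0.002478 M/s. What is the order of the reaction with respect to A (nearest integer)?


Rate is proportional to [A]^n, so rate2/rate1 = ([A]2/[A]1)^n. Take logs to solve for n.
rate2/rate1 = 0.002478 / 0.002478 = 1.0
[A]2/[A]1 = 0.392 / 0.202 = 1.9406
n = ln(1.0) / ln(1.9406) = 0.0
Nearest integer order:

0


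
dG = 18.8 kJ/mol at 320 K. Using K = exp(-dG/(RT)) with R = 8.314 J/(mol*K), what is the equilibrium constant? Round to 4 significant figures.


dG is in kJ/mol; multiply by 1000 to match R in J/(mol*K).
RT = 8.314 * 320 = 2660.48 J/mol
exponent = -dG*1000 / (RT) = -(18.8*1000) / 2660.48 = -7.06639403
K = exp(-7.06639403)
K = 0.00085330456, rounded to 4 significant figures:

0.0008533


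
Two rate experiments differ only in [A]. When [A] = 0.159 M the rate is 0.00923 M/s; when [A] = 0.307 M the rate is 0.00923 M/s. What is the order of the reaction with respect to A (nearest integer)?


Rate is proportional to [A]^n, so rate2/rate1 = ([A]2/[A]1)^n. Take logs to solve for n.
rate2/rate1 = 0.00923 / 0.00923 = 1.0
[A]2/[A]1 = 0.307 / 0.159 = 1.9308
n = ln(1.0) / ln(1.9308) = 0.0
Nearest integer order:

0


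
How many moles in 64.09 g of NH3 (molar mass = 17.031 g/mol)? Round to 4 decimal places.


n = mass / M
n = 64.09 / 17.031
n = 3.76313781 mol, rounded to 4 dp:

3.7631 mol


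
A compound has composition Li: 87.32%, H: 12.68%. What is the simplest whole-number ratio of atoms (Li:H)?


Assume 100 g of compound, divide each mass% by atomic mass to get moles, then normalize by the smallest to get a raw atom ratio.
Moles per 100 g: Li: 87.32/6.941 = 12.5803, H: 12.68/1.008 = 12.5794
Raw ratio (divide by min = 12.5794): Li: 1.0, H: 1.0
Multiply by 1 to clear fractions: Li: 1.0 ~= 1, H: 1.0 ~= 1
Reduce by GCD to get the simplest whole-number ratio:

1:1


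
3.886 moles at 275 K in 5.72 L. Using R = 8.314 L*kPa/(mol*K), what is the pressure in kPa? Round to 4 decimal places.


PV = nRT, solve for P = nRT / V.
nRT = 3.886 * 8.314 * 275 = 8884.7561
P = 8884.7561 / 5.72
P = 1553.27903846 kPa, rounded to 4 dp:

1553.2790 kPa


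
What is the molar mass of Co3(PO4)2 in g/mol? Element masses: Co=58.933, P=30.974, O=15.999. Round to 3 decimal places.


M = sum(count * atomic_mass) over atoms.
M = 3*58.933 + 2*30.974 + 8*15.999
M = 176.799 + 61.948 + 127.992
M = 366.739 g/mol, rounded to 3 dp:

366.739 g/mol


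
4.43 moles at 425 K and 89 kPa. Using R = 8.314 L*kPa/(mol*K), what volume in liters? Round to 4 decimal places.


PV = nRT, solve for V = nRT / P.
nRT = 4.43 * 8.314 * 425 = 15653.1835
V = 15653.1835 / 89
V = 175.87846629 L, rounded to 4 dp:

175.8785 L


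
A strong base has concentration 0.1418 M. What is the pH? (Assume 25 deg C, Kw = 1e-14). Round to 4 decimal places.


A strong base dissociates completely, so [OH-] equals the given concentration.
pOH = -log10([OH-]) = -log10(0.1418) = 0.848324
pH = 14 - pOH = 14 - 0.848324
pH = 13.151676, rounded to 4 dp:

13.1517


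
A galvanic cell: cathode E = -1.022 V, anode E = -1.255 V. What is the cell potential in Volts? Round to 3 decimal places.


Standard cell potential: E_cell = E_cathode - E_anode.
E_cell = -1.022 - (-1.255)
E_cell = 0.233 V, rounded to 3 dp:

0.233 V


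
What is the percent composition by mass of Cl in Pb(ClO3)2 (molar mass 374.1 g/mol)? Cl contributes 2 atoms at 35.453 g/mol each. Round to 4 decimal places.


pct = 100 * (n_elem * M_elem) / M_total
mass_contribution = 2 * 35.453 = 70.906 g/mol
pct = 100 * 70.906 / 374.1
pct = 18.95375568 %, rounded to 4 dp:

18.9538 %
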